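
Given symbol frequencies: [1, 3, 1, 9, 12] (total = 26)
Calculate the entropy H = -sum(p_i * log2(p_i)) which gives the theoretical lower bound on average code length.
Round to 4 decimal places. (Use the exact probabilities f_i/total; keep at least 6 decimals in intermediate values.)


Per-symbol terms -p_i * log2(p_i) with p_i = f_i/26:
  p = 1/26 = 0.038462: log2(p) = -4.700440, -p*log2(p) = 0.180786
  p = 3/26 = 0.115385: log2(p) = -3.115477, -p*log2(p) = 0.359478
  p = 1/26 = 0.038462: log2(p) = -4.700440, -p*log2(p) = 0.180786
  p = 9/26 = 0.346154: log2(p) = -1.530515, -p*log2(p) = 0.529794
  p = 12/26 = 0.461538: log2(p) = -1.115477, -p*log2(p) = 0.514836
H = 0.180786 + 0.359478 + 0.180786 + 0.529794 + 0.514836 = 1.765680

H = 1.7657 bits/symbol


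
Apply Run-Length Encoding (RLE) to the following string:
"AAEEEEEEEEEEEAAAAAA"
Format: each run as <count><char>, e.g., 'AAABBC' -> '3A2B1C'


Scanning runs left to right:
  i=0: run of 'A' x 2 -> '2A'
  i=2: run of 'E' x 11 -> '11E'
  i=13: run of 'A' x 6 -> '6A'

RLE = 2A11E6A


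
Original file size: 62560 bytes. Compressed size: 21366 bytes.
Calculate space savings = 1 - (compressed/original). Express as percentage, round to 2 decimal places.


ratio = compressed/original = 21366/62560 = 0.341528
savings = 1 - ratio = 1 - 0.341528 = 0.658472
as a percentage: 0.658472 * 100 = 65.85%

Space savings = 1 - 21366/62560 = 65.85%


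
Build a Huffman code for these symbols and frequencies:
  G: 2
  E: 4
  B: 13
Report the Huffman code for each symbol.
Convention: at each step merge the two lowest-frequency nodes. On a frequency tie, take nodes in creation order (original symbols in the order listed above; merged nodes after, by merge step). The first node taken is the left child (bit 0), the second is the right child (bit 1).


Huffman tree construction:
Step 1: Merge G(2) + E(4) = 6
Step 2: Merge (G+E)(6) + B(13) = 19
Read each symbol's code off the tree from the root (left child = 0, right child = 1).

Codes:
  G: 00 (length 2)
  E: 01 (length 2)
  B: 1 (length 1)
Average code length: 25/19 = 1.3158 bits/symbol


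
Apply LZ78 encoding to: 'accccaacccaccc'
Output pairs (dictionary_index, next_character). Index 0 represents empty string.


LZ78 encoding steps:
Dictionary: {0: ''}
Step 1: w='' (idx 0), next='a' -> output (0, 'a'), add 'a' as idx 1
Step 2: w='' (idx 0), next='c' -> output (0, 'c'), add 'c' as idx 2
Step 3: w='c' (idx 2), next='c' -> output (2, 'c'), add 'cc' as idx 3
Step 4: w='c' (idx 2), next='a' -> output (2, 'a'), add 'ca' as idx 4
Step 5: w='a' (idx 1), next='c' -> output (1, 'c'), add 'ac' as idx 5
Step 6: w='cc' (idx 3), next='a' -> output (3, 'a'), add 'cca' as idx 6
Step 7: w='cc' (idx 3), next='c' -> output (3, 'c'), add 'ccc' as idx 7


Encoded: [(0, 'a'), (0, 'c'), (2, 'c'), (2, 'a'), (1, 'c'), (3, 'a'), (3, 'c')]


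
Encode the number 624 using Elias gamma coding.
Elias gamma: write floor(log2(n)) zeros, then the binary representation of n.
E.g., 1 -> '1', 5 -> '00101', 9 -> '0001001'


num_bits = floor(log2(624)) + 1 = 10
leading_zeros = num_bits - 1 = 9
binary(624) = 1001110000

Elias gamma(624) = '000000000' + '1001110000' = 0000000001001110000 (19 bits)


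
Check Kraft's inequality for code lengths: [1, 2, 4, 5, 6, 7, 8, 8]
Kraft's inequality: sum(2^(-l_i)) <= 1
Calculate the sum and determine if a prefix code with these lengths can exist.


Sum = 2^(-1) + 2^(-2) + 2^(-4) + 2^(-5) + 2^(-6) + 2^(-7) + 2^(-8) + 2^(-8)
    = 0.5 + 0.25 + 0.0625 + 0.03125 + 0.015625 + 0.0078125 + 0.00390625 + 0.00390625
    = 224/256 = 0.875
Since 0.875 <= 1, Kraft's inequality IS satisfied.
A prefix code with these lengths CAN exist.

Kraft sum = 0.875. Satisfied.


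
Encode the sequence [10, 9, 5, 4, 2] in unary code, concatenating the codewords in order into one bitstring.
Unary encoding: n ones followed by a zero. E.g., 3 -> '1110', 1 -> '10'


Encode each number as n ones followed by a terminating 0:
  10 -> 11111111110 (11 bits)
  9 -> 1111111110 (10 bits)
  5 -> 111110 (6 bits)
  4 -> 11110 (5 bits)
  2 -> 110 (3 bits)
Total length = 11 + 10 + 6 + 5 + 3 = 35 bits.

Unary([10, 9, 5, 4, 2]) = 11111111110111111111011111011110110 (35 bits)


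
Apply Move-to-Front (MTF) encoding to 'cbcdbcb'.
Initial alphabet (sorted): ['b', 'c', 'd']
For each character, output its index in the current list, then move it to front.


MTF encoding:
'c': index 1 in ['b', 'c', 'd'] -> ['c', 'b', 'd']
'b': index 1 in ['c', 'b', 'd'] -> ['b', 'c', 'd']
'c': index 1 in ['b', 'c', 'd'] -> ['c', 'b', 'd']
'd': index 2 in ['c', 'b', 'd'] -> ['d', 'c', 'b']
'b': index 2 in ['d', 'c', 'b'] -> ['b', 'd', 'c']
'c': index 2 in ['b', 'd', 'c'] -> ['c', 'b', 'd']
'b': index 1 in ['c', 'b', 'd'] -> ['b', 'c', 'd']


Output: [1, 1, 1, 2, 2, 2, 1]


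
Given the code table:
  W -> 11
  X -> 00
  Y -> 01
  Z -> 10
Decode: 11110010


Decoding:
11 -> W
11 -> W
00 -> X
10 -> Z


Result: WWXZ


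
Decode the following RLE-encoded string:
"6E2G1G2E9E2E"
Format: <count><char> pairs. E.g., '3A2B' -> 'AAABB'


Expanding each <count><char> pair:
  6E -> 'EEEEEE'
  2G -> 'GG'
  1G -> 'G'
  2E -> 'EE'
  9E -> 'EEEEEEEEE'
  2E -> 'EE'

Decoded = EEEEEEGGGEEEEEEEEEEEEE


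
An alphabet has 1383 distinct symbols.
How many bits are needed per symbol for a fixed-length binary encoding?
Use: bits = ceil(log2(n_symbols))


log2(1383) = 10.4336
Bracket: 2^10 = 1024 < 1383 <= 2^11 = 2048
So ceil(log2(1383)) = 11

bits = ceil(log2(1383)) = ceil(10.4336) = 11 bits


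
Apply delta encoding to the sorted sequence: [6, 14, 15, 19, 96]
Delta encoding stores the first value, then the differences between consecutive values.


First value: 6
Deltas:
  14 - 6 = 8
  15 - 14 = 1
  19 - 15 = 4
  96 - 19 = 77


Delta encoded: [6, 8, 1, 4, 77]


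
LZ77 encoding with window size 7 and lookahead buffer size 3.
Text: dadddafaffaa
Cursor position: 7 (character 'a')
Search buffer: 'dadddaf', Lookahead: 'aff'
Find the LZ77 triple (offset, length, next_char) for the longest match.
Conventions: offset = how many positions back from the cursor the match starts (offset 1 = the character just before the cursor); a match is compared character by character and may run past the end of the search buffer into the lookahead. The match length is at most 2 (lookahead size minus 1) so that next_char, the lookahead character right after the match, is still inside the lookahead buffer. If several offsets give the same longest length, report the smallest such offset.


Try each offset into the search buffer:
  offset=1 (pos 6, char 'f'): match length 0
  offset=2 (pos 5, char 'a'): match length 2
  offset=3 (pos 4, char 'd'): match length 0
  offset=4 (pos 3, char 'd'): match length 0
  offset=5 (pos 2, char 'd'): match length 0
  offset=6 (pos 1, char 'a'): match length 1
  offset=7 (pos 0, char 'd'): match length 0
Longest match has length 2 at offset 2.
next_char = character at position 7 + 2 = 9 -> 'f'

Best match: offset=2, length=2 (matching 'af' starting at position 5)
LZ77 triple: (2, 2, 'f')


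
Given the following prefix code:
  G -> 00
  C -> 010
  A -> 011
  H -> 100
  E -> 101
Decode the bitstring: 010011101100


Decoding step by step:
Bits 010 -> C
Bits 011 -> A
Bits 101 -> E
Bits 100 -> H


Decoded message: CAEH


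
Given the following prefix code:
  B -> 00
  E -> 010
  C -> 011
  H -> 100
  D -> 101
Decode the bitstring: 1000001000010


Decoding step by step:
Bits 100 -> H
Bits 00 -> B
Bits 010 -> E
Bits 00 -> B
Bits 010 -> E


Decoded message: HBEBE


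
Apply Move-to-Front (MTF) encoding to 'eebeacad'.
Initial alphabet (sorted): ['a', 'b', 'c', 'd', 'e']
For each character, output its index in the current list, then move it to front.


MTF encoding:
'e': index 4 in ['a', 'b', 'c', 'd', 'e'] -> ['e', 'a', 'b', 'c', 'd']
'e': index 0 in ['e', 'a', 'b', 'c', 'd'] -> ['e', 'a', 'b', 'c', 'd']
'b': index 2 in ['e', 'a', 'b', 'c', 'd'] -> ['b', 'e', 'a', 'c', 'd']
'e': index 1 in ['b', 'e', 'a', 'c', 'd'] -> ['e', 'b', 'a', 'c', 'd']
'a': index 2 in ['e', 'b', 'a', 'c', 'd'] -> ['a', 'e', 'b', 'c', 'd']
'c': index 3 in ['a', 'e', 'b', 'c', 'd'] -> ['c', 'a', 'e', 'b', 'd']
'a': index 1 in ['c', 'a', 'e', 'b', 'd'] -> ['a', 'c', 'e', 'b', 'd']
'd': index 4 in ['a', 'c', 'e', 'b', 'd'] -> ['d', 'a', 'c', 'e', 'b']


Output: [4, 0, 2, 1, 2, 3, 1, 4]


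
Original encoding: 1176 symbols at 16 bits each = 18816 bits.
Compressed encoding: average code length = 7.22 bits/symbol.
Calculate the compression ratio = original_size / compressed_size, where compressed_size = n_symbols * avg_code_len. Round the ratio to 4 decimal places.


original_size = n_symbols * orig_bits = 1176 * 16 = 18816 bits
compressed_size = n_symbols * avg_code_len = 1176 * 7.22 = 8490.72 bits
ratio = original_size / compressed_size = 18816 / 8490.72 = 2.2161

Compression ratio = 2.2161


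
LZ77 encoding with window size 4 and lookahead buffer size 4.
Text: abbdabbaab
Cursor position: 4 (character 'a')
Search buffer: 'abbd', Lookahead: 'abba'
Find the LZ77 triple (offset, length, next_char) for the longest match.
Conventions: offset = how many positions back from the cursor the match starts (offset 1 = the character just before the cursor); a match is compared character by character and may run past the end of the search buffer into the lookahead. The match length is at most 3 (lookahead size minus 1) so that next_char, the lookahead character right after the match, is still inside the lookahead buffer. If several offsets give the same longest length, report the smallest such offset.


Try each offset into the search buffer:
  offset=1 (pos 3, char 'd'): match length 0
  offset=2 (pos 2, char 'b'): match length 0
  offset=3 (pos 1, char 'b'): match length 0
  offset=4 (pos 0, char 'a'): match length 3
Longest match has length 3 at offset 4.
next_char = character at position 4 + 3 = 7 -> 'a'

Best match: offset=4, length=3 (matching 'abb' starting at position 0)
LZ77 triple: (4, 3, 'a')


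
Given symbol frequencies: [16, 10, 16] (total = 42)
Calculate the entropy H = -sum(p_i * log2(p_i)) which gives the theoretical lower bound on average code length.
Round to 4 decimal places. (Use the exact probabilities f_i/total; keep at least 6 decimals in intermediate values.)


Per-symbol terms -p_i * log2(p_i) with p_i = f_i/42:
  p = 16/42 = 0.380952: log2(p) = -1.392317, -p*log2(p) = 0.530407
  p = 10/42 = 0.238095: log2(p) = -2.070389, -p*log2(p) = 0.492950
  p = 16/42 = 0.380952: log2(p) = -1.392317, -p*log2(p) = 0.530407
H = 0.530407 + 0.492950 + 0.530407 = 1.553764

H = 1.5538 bits/symbol


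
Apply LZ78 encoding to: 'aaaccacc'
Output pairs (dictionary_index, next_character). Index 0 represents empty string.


LZ78 encoding steps:
Dictionary: {0: ''}
Step 1: w='' (idx 0), next='a' -> output (0, 'a'), add 'a' as idx 1
Step 2: w='a' (idx 1), next='a' -> output (1, 'a'), add 'aa' as idx 2
Step 3: w='' (idx 0), next='c' -> output (0, 'c'), add 'c' as idx 3
Step 4: w='c' (idx 3), next='a' -> output (3, 'a'), add 'ca' as idx 4
Step 5: w='c' (idx 3), next='c' -> output (3, 'c'), add 'cc' as idx 5


Encoded: [(0, 'a'), (1, 'a'), (0, 'c'), (3, 'a'), (3, 'c')]


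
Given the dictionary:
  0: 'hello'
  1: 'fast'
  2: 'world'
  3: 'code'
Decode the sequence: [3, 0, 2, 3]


Look up each index in the dictionary:
  3 -> 'code'
  0 -> 'hello'
  2 -> 'world'
  3 -> 'code'

Decoded: "code hello world code"


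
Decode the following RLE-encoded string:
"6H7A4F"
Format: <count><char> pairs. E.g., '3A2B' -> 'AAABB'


Expanding each <count><char> pair:
  6H -> 'HHHHHH'
  7A -> 'AAAAAAA'
  4F -> 'FFFF'

Decoded = HHHHHHAAAAAAAFFFF


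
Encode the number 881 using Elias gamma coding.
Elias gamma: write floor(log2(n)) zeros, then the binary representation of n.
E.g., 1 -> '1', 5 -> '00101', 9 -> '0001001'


num_bits = floor(log2(881)) + 1 = 10
leading_zeros = num_bits - 1 = 9
binary(881) = 1101110001

Elias gamma(881) = '000000000' + '1101110001' = 0000000001101110001 (19 bits)


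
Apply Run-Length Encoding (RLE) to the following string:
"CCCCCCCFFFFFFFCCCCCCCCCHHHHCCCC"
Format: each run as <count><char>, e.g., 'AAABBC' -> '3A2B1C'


Scanning runs left to right:
  i=0: run of 'C' x 7 -> '7C'
  i=7: run of 'F' x 7 -> '7F'
  i=14: run of 'C' x 9 -> '9C'
  i=23: run of 'H' x 4 -> '4H'
  i=27: run of 'C' x 4 -> '4C'

RLE = 7C7F9C4H4C


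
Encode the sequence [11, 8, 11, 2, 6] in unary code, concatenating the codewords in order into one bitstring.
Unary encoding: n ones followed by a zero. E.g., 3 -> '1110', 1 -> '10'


Encode each number as n ones followed by a terminating 0:
  11 -> 111111111110 (12 bits)
  8 -> 111111110 (9 bits)
  11 -> 111111111110 (12 bits)
  2 -> 110 (3 bits)
  6 -> 1111110 (7 bits)
Total length = 12 + 9 + 12 + 3 + 7 = 43 bits.

Unary([11, 8, 11, 2, 6]) = 1111111111101111111101111111111101101111110 (43 bits)


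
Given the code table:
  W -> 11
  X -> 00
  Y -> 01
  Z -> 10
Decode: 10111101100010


Decoding:
10 -> Z
11 -> W
11 -> W
01 -> Y
10 -> Z
00 -> X
10 -> Z


Result: ZWWYZXZ


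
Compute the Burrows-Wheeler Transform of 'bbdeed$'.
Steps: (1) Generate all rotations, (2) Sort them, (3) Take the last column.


Rotations (sorted):
  0: $bbdeed -> last char: d
  1: bbdeed$ -> last char: $
  2: bdeed$b -> last char: b
  3: d$bbdee -> last char: e
  4: deed$bb -> last char: b
  5: ed$bbde -> last char: e
  6: eed$bbd -> last char: d


BWT = d$bebed


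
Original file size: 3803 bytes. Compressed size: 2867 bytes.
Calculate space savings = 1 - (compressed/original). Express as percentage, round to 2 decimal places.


ratio = compressed/original = 2867/3803 = 0.753879
savings = 1 - ratio = 1 - 0.753879 = 0.246121
as a percentage: 0.246121 * 100 = 24.61%

Space savings = 1 - 2867/3803 = 24.61%


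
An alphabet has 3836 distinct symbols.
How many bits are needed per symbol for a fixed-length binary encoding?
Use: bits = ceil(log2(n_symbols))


log2(3836) = 11.9054
Bracket: 2^11 = 2048 < 3836 <= 2^12 = 4096
So ceil(log2(3836)) = 12

bits = ceil(log2(3836)) = ceil(11.9054) = 12 bits


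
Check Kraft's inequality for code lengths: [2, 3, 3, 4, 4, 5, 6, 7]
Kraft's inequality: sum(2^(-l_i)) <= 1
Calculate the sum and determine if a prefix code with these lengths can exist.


Sum = 2^(-2) + 2^(-3) + 2^(-3) + 2^(-4) + 2^(-4) + 2^(-5) + 2^(-6) + 2^(-7)
    = 0.25 + 0.125 + 0.125 + 0.0625 + 0.0625 + 0.03125 + 0.015625 + 0.0078125
    = 87/128 = 0.6796875
Since 0.6796875 <= 1, Kraft's inequality IS satisfied.
A prefix code with these lengths CAN exist.

Kraft sum = 0.6796875. Satisfied.


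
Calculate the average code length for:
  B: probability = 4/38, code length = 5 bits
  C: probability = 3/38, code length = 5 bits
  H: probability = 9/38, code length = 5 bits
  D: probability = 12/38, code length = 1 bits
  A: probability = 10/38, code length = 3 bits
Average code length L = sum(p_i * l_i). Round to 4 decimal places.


Weighted contributions p_i * l_i:
  B: (4/38) * 5 = 20/38
  C: (3/38) * 5 = 15/38
  H: (9/38) * 5 = 45/38
  D: (12/38) * 1 = 12/38
  A: (10/38) * 3 = 30/38
Sum = (20 + 15 + 45 + 12 + 30)/38 = 122/38

L = 122/38 = 3.2105 bits/symbol


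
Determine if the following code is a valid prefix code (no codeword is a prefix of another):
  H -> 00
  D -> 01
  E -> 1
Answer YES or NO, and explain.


Checking each pair (does one codeword prefix another?):
  H='00' vs D='01': no prefix
  H='00' vs E='1': no prefix
  D='01' vs H='00': no prefix
  D='01' vs E='1': no prefix
  E='1' vs H='00': no prefix
  E='1' vs D='01': no prefix
No violation found over all pairs.

YES -- this is a valid prefix code. No codeword is a prefix of any other codeword.


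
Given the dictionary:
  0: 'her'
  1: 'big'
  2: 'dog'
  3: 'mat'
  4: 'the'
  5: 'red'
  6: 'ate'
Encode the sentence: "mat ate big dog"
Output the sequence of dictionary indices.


Look up each word in the dictionary:
  'mat' -> 3
  'ate' -> 6
  'big' -> 1
  'dog' -> 2

Encoded: [3, 6, 1, 2]


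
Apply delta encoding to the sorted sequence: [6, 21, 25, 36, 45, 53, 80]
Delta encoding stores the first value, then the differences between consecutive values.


First value: 6
Deltas:
  21 - 6 = 15
  25 - 21 = 4
  36 - 25 = 11
  45 - 36 = 9
  53 - 45 = 8
  80 - 53 = 27


Delta encoded: [6, 15, 4, 11, 9, 8, 27]


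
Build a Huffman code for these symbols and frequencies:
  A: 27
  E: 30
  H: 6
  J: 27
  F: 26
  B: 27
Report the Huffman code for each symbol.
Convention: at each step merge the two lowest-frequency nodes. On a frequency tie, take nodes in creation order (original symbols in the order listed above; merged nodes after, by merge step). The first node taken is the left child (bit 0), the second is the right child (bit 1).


Huffman tree construction:
Step 1: Merge H(6) + F(26) = 32
Step 2: Merge A(27) + J(27) = 54
Step 3: Merge B(27) + E(30) = 57
Step 4: Merge (H+F)(32) + (A+J)(54) = 86
Step 5: Merge (B+E)(57) + ((H+F)+(A+J))(86) = 143
Read each symbol's code off the tree from the root (left child = 0, right child = 1).

Codes:
  A: 110 (length 3)
  E: 01 (length 2)
  H: 100 (length 3)
  J: 111 (length 3)
  F: 101 (length 3)
  B: 00 (length 2)
Average code length: 372/143 = 2.6014 bits/symbol


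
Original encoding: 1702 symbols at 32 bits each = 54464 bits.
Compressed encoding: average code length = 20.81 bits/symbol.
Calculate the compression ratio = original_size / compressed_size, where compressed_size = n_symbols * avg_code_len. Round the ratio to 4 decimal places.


original_size = n_symbols * orig_bits = 1702 * 32 = 54464 bits
compressed_size = n_symbols * avg_code_len = 1702 * 20.81 = 35418.62 bits
ratio = original_size / compressed_size = 54464 / 35418.62 = 1.5377

Compression ratio = 1.5377


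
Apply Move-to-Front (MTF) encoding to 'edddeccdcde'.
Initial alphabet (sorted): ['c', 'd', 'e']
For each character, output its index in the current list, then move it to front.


MTF encoding:
'e': index 2 in ['c', 'd', 'e'] -> ['e', 'c', 'd']
'd': index 2 in ['e', 'c', 'd'] -> ['d', 'e', 'c']
'd': index 0 in ['d', 'e', 'c'] -> ['d', 'e', 'c']
'd': index 0 in ['d', 'e', 'c'] -> ['d', 'e', 'c']
'e': index 1 in ['d', 'e', 'c'] -> ['e', 'd', 'c']
'c': index 2 in ['e', 'd', 'c'] -> ['c', 'e', 'd']
'c': index 0 in ['c', 'e', 'd'] -> ['c', 'e', 'd']
'd': index 2 in ['c', 'e', 'd'] -> ['d', 'c', 'e']
'c': index 1 in ['d', 'c', 'e'] -> ['c', 'd', 'e']
'd': index 1 in ['c', 'd', 'e'] -> ['d', 'c', 'e']
'e': index 2 in ['d', 'c', 'e'] -> ['e', 'd', 'c']


Output: [2, 2, 0, 0, 1, 2, 0, 2, 1, 1, 2]


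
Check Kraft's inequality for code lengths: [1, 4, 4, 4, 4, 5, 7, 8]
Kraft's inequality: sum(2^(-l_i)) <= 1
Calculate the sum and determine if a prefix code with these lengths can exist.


Sum = 2^(-1) + 2^(-4) + 2^(-4) + 2^(-4) + 2^(-4) + 2^(-5) + 2^(-7) + 2^(-8)
    = 0.5 + 0.0625 + 0.0625 + 0.0625 + 0.0625 + 0.03125 + 0.0078125 + 0.00390625
    = 203/256 = 0.79296875
Since 0.79296875 <= 1, Kraft's inequality IS satisfied.
A prefix code with these lengths CAN exist.

Kraft sum = 0.79296875. Satisfied.


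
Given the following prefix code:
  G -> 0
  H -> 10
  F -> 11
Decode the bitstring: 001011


Decoding step by step:
Bits 0 -> G
Bits 0 -> G
Bits 10 -> H
Bits 11 -> F


Decoded message: GGHF


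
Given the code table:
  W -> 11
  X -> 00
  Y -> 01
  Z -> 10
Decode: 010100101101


Decoding:
01 -> Y
01 -> Y
00 -> X
10 -> Z
11 -> W
01 -> Y


Result: YYXZWY


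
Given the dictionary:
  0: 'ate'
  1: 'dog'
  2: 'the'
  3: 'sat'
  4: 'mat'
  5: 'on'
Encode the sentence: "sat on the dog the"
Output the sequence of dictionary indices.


Look up each word in the dictionary:
  'sat' -> 3
  'on' -> 5
  'the' -> 2
  'dog' -> 1
  'the' -> 2

Encoded: [3, 5, 2, 1, 2]


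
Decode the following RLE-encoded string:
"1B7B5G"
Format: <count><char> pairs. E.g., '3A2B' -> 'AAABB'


Expanding each <count><char> pair:
  1B -> 'B'
  7B -> 'BBBBBBB'
  5G -> 'GGGGG'

Decoded = BBBBBBBBGGGGG


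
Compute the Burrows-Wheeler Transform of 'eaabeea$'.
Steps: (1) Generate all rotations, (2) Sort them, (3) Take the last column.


Rotations (sorted):
  0: $eaabeea -> last char: a
  1: a$eaabee -> last char: e
  2: aabeea$e -> last char: e
  3: abeea$ea -> last char: a
  4: beea$eaa -> last char: a
  5: ea$eaabe -> last char: e
  6: eaabeea$ -> last char: $
  7: eea$eaab -> last char: b


BWT = aeeaae$b


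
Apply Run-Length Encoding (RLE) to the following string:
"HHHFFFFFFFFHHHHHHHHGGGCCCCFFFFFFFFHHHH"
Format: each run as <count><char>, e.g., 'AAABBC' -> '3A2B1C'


Scanning runs left to right:
  i=0: run of 'H' x 3 -> '3H'
  i=3: run of 'F' x 8 -> '8F'
  i=11: run of 'H' x 8 -> '8H'
  i=19: run of 'G' x 3 -> '3G'
  i=22: run of 'C' x 4 -> '4C'
  i=26: run of 'F' x 8 -> '8F'
  i=34: run of 'H' x 4 -> '4H'

RLE = 3H8F8H3G4C8F4H


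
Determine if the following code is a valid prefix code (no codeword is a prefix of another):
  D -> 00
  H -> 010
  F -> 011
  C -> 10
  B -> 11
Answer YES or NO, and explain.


Checking each pair (does one codeword prefix another?):
  D='00' vs H='010': no prefix
  D='00' vs F='011': no prefix
  D='00' vs C='10': no prefix
  D='00' vs B='11': no prefix
  H='010' vs D='00': no prefix
  H='010' vs F='011': no prefix
  H='010' vs C='10': no prefix
  H='010' vs B='11': no prefix
  F='011' vs D='00': no prefix
  F='011' vs H='010': no prefix
  F='011' vs C='10': no prefix
  F='011' vs B='11': no prefix
  C='10' vs D='00': no prefix
  C='10' vs H='010': no prefix
  C='10' vs F='011': no prefix
  C='10' vs B='11': no prefix
  B='11' vs D='00': no prefix
  B='11' vs H='010': no prefix
  B='11' vs F='011': no prefix
  B='11' vs C='10': no prefix
No violation found over all pairs.

YES -- this is a valid prefix code. No codeword is a prefix of any other codeword.


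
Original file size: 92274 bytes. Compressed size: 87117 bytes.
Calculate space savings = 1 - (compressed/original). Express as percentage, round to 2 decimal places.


ratio = compressed/original = 87117/92274 = 0.944112
savings = 1 - ratio = 1 - 0.944112 = 0.055888
as a percentage: 0.055888 * 100 = 5.59%

Space savings = 1 - 87117/92274 = 5.59%


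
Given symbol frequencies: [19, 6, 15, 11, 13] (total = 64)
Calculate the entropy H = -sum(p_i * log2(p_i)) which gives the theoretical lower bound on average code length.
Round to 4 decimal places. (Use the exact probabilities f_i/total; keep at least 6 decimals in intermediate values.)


Per-symbol terms -p_i * log2(p_i) with p_i = f_i/64:
  p = 19/64 = 0.296875: log2(p) = -1.752072, -p*log2(p) = 0.520147
  p = 6/64 = 0.093750: log2(p) = -3.415037, -p*log2(p) = 0.320160
  p = 15/64 = 0.234375: log2(p) = -2.093109, -p*log2(p) = 0.490573
  p = 11/64 = 0.171875: log2(p) = -2.540568, -p*log2(p) = 0.436660
  p = 13/64 = 0.203125: log2(p) = -2.299560, -p*log2(p) = 0.467098
H = 0.520147 + 0.320160 + 0.490573 + 0.436660 + 0.467098 = 2.234638

H = 2.2346 bits/symbol


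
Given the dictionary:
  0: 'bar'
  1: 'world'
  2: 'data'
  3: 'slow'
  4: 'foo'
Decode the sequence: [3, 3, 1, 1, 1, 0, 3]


Look up each index in the dictionary:
  3 -> 'slow'
  3 -> 'slow'
  1 -> 'world'
  1 -> 'world'
  1 -> 'world'
  0 -> 'bar'
  3 -> 'slow'

Decoded: "slow slow world world world bar slow"


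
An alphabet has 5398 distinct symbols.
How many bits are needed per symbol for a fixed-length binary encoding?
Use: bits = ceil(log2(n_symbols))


log2(5398) = 12.3982
Bracket: 2^12 = 4096 < 5398 <= 2^13 = 8192
So ceil(log2(5398)) = 13

bits = ceil(log2(5398)) = ceil(12.3982) = 13 bits


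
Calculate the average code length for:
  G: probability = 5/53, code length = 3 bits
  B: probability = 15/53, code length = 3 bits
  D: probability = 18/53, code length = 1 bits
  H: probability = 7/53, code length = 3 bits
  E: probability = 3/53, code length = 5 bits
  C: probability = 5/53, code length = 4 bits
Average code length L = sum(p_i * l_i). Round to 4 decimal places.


Weighted contributions p_i * l_i:
  G: (5/53) * 3 = 15/53
  B: (15/53) * 3 = 45/53
  D: (18/53) * 1 = 18/53
  H: (7/53) * 3 = 21/53
  E: (3/53) * 5 = 15/53
  C: (5/53) * 4 = 20/53
Sum = (15 + 45 + 18 + 21 + 15 + 20)/53 = 134/53

L = 134/53 = 2.5283 bits/symbol


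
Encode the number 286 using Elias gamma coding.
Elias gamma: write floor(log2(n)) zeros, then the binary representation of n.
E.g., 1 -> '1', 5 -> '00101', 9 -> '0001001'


num_bits = floor(log2(286)) + 1 = 9
leading_zeros = num_bits - 1 = 8
binary(286) = 100011110

Elias gamma(286) = '00000000' + '100011110' = 00000000100011110 (17 bits)


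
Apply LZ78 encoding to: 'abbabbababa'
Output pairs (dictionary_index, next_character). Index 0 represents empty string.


LZ78 encoding steps:
Dictionary: {0: ''}
Step 1: w='' (idx 0), next='a' -> output (0, 'a'), add 'a' as idx 1
Step 2: w='' (idx 0), next='b' -> output (0, 'b'), add 'b' as idx 2
Step 3: w='b' (idx 2), next='a' -> output (2, 'a'), add 'ba' as idx 3
Step 4: w='b' (idx 2), next='b' -> output (2, 'b'), add 'bb' as idx 4
Step 5: w='a' (idx 1), next='b' -> output (1, 'b'), add 'ab' as idx 5
Step 6: w='ab' (idx 5), next='a' -> output (5, 'a'), add 'aba' as idx 6


Encoded: [(0, 'a'), (0, 'b'), (2, 'a'), (2, 'b'), (1, 'b'), (5, 'a')]


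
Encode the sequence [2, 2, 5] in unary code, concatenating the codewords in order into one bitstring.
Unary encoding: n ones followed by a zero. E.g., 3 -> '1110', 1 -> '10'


Encode each number as n ones followed by a terminating 0:
  2 -> 110 (3 bits)
  2 -> 110 (3 bits)
  5 -> 111110 (6 bits)
Total length = 3 + 3 + 6 = 12 bits.

Unary([2, 2, 5]) = 110110111110 (12 bits)


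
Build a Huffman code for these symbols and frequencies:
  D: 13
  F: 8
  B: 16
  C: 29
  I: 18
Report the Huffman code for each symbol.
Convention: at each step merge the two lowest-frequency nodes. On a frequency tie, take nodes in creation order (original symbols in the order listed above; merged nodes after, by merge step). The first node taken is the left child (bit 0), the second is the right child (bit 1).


Huffman tree construction:
Step 1: Merge F(8) + D(13) = 21
Step 2: Merge B(16) + I(18) = 34
Step 3: Merge (F+D)(21) + C(29) = 50
Step 4: Merge (B+I)(34) + ((F+D)+C)(50) = 84
Read each symbol's code off the tree from the root (left child = 0, right child = 1).

Codes:
  D: 101 (length 3)
  F: 100 (length 3)
  B: 00 (length 2)
  C: 11 (length 2)
  I: 01 (length 2)
Average code length: 189/84 = 2.2500 bits/symbol


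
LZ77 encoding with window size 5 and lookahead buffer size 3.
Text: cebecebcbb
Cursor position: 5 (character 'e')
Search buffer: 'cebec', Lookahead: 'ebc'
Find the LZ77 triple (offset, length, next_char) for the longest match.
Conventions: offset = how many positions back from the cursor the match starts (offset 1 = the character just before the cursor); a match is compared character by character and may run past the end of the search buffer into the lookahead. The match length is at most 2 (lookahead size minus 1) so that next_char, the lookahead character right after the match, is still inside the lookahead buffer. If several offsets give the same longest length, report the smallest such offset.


Try each offset into the search buffer:
  offset=1 (pos 4, char 'c'): match length 0
  offset=2 (pos 3, char 'e'): match length 1
  offset=3 (pos 2, char 'b'): match length 0
  offset=4 (pos 1, char 'e'): match length 2
  offset=5 (pos 0, char 'c'): match length 0
Longest match has length 2 at offset 4.
next_char = character at position 5 + 2 = 7 -> 'c'

Best match: offset=4, length=2 (matching 'eb' starting at position 1)
LZ77 triple: (4, 2, 'c')


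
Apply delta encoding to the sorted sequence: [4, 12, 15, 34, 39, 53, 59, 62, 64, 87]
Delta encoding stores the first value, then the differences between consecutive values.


First value: 4
Deltas:
  12 - 4 = 8
  15 - 12 = 3
  34 - 15 = 19
  39 - 34 = 5
  53 - 39 = 14
  59 - 53 = 6
  62 - 59 = 3
  64 - 62 = 2
  87 - 64 = 23


Delta encoded: [4, 8, 3, 19, 5, 14, 6, 3, 2, 23]


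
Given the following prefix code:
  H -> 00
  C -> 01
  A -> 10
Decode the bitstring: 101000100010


Decoding step by step:
Bits 10 -> A
Bits 10 -> A
Bits 00 -> H
Bits 10 -> A
Bits 00 -> H
Bits 10 -> A


Decoded message: AAHAHA


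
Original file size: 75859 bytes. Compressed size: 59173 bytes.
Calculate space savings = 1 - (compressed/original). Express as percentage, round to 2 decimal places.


ratio = compressed/original = 59173/75859 = 0.780039
savings = 1 - ratio = 1 - 0.780039 = 0.219961
as a percentage: 0.219961 * 100 = 22.0%

Space savings = 1 - 59173/75859 = 22.0%


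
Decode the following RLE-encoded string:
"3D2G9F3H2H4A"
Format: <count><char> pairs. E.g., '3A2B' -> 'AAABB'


Expanding each <count><char> pair:
  3D -> 'DDD'
  2G -> 'GG'
  9F -> 'FFFFFFFFF'
  3H -> 'HHH'
  2H -> 'HH'
  4A -> 'AAAA'

Decoded = DDDGGFFFFFFFFFHHHHHAAAA


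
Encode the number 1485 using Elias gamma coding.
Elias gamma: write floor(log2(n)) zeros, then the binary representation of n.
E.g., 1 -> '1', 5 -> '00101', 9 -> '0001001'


num_bits = floor(log2(1485)) + 1 = 11
leading_zeros = num_bits - 1 = 10
binary(1485) = 10111001101

Elias gamma(1485) = '0000000000' + '10111001101' = 000000000010111001101 (21 bits)


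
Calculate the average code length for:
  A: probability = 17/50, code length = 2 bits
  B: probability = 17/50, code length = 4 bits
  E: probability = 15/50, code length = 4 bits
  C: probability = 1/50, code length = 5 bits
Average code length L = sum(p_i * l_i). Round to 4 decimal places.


Weighted contributions p_i * l_i:
  A: (17/50) * 2 = 34/50
  B: (17/50) * 4 = 68/50
  E: (15/50) * 4 = 60/50
  C: (1/50) * 5 = 5/50
Sum = (34 + 68 + 60 + 5)/50 = 167/50

L = 167/50 = 3.3400 bits/symbol


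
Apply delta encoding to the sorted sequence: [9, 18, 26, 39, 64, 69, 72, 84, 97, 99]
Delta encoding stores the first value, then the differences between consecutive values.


First value: 9
Deltas:
  18 - 9 = 9
  26 - 18 = 8
  39 - 26 = 13
  64 - 39 = 25
  69 - 64 = 5
  72 - 69 = 3
  84 - 72 = 12
  97 - 84 = 13
  99 - 97 = 2


Delta encoded: [9, 9, 8, 13, 25, 5, 3, 12, 13, 2]


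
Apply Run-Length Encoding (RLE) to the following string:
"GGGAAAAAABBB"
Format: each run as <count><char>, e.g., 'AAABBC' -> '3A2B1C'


Scanning runs left to right:
  i=0: run of 'G' x 3 -> '3G'
  i=3: run of 'A' x 6 -> '6A'
  i=9: run of 'B' x 3 -> '3B'

RLE = 3G6A3B


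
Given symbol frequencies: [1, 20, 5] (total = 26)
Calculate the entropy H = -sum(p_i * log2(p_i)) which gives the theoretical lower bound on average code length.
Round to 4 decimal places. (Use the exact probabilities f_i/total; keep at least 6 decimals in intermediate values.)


Per-symbol terms -p_i * log2(p_i) with p_i = f_i/26:
  p = 1/26 = 0.038462: log2(p) = -4.700440, -p*log2(p) = 0.180786
  p = 20/26 = 0.769231: log2(p) = -0.378512, -p*log2(p) = 0.291163
  p = 5/26 = 0.192308: log2(p) = -2.378512, -p*log2(p) = 0.457406
H = 0.180786 + 0.291163 + 0.457406 = 0.929355

H = 0.9294 bits/symbol


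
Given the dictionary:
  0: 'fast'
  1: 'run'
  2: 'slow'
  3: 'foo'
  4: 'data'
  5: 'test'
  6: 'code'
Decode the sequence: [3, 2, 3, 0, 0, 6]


Look up each index in the dictionary:
  3 -> 'foo'
  2 -> 'slow'
  3 -> 'foo'
  0 -> 'fast'
  0 -> 'fast'
  6 -> 'code'

Decoded: "foo slow foo fast fast code"


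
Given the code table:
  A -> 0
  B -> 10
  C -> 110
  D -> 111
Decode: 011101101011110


Decoding:
0 -> A
111 -> D
0 -> A
110 -> C
10 -> B
111 -> D
10 -> B


Result: ADACBDB


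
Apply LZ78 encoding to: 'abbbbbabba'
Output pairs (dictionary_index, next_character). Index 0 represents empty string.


LZ78 encoding steps:
Dictionary: {0: ''}
Step 1: w='' (idx 0), next='a' -> output (0, 'a'), add 'a' as idx 1
Step 2: w='' (idx 0), next='b' -> output (0, 'b'), add 'b' as idx 2
Step 3: w='b' (idx 2), next='b' -> output (2, 'b'), add 'bb' as idx 3
Step 4: w='bb' (idx 3), next='a' -> output (3, 'a'), add 'bba' as idx 4
Step 5: w='bba' (idx 4), end of input -> output (4, '')


Encoded: [(0, 'a'), (0, 'b'), (2, 'b'), (3, 'a'), (4, '')]


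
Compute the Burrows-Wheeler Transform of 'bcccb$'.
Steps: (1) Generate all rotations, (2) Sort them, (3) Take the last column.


Rotations (sorted):
  0: $bcccb -> last char: b
  1: b$bccc -> last char: c
  2: bcccb$ -> last char: $
  3: cb$bcc -> last char: c
  4: ccb$bc -> last char: c
  5: cccb$b -> last char: b


BWT = bc$ccb


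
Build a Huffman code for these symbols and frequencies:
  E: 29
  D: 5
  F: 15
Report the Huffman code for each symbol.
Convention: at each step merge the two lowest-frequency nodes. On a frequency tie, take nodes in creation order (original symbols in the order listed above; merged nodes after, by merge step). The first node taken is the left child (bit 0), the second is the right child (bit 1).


Huffman tree construction:
Step 1: Merge D(5) + F(15) = 20
Step 2: Merge (D+F)(20) + E(29) = 49
Read each symbol's code off the tree from the root (left child = 0, right child = 1).

Codes:
  E: 1 (length 1)
  D: 00 (length 2)
  F: 01 (length 2)
Average code length: 69/49 = 1.4082 bits/symbol


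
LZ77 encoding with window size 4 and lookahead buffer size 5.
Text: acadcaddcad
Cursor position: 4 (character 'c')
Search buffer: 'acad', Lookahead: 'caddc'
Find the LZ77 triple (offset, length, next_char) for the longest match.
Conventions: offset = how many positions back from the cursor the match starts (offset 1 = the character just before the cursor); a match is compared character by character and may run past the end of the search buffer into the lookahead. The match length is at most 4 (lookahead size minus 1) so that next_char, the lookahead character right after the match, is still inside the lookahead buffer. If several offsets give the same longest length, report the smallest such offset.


Try each offset into the search buffer:
  offset=1 (pos 3, char 'd'): match length 0
  offset=2 (pos 2, char 'a'): match length 0
  offset=3 (pos 1, char 'c'): match length 3
  offset=4 (pos 0, char 'a'): match length 0
Longest match has length 3 at offset 3.
next_char = character at position 4 + 3 = 7 -> 'd'

Best match: offset=3, length=3 (matching 'cad' starting at position 1)
LZ77 triple: (3, 3, 'd')


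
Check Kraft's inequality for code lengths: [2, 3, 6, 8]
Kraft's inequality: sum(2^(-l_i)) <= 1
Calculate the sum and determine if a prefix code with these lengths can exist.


Sum = 2^(-2) + 2^(-3) + 2^(-6) + 2^(-8)
    = 0.25 + 0.125 + 0.015625 + 0.00390625
    = 101/256 = 0.39453125
Since 0.39453125 <= 1, Kraft's inequality IS satisfied.
A prefix code with these lengths CAN exist.

Kraft sum = 0.39453125. Satisfied.


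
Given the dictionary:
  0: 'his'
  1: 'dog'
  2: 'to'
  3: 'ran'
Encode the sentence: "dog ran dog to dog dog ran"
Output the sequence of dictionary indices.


Look up each word in the dictionary:
  'dog' -> 1
  'ran' -> 3
  'dog' -> 1
  'to' -> 2
  'dog' -> 1
  'dog' -> 1
  'ran' -> 3

Encoded: [1, 3, 1, 2, 1, 1, 3]


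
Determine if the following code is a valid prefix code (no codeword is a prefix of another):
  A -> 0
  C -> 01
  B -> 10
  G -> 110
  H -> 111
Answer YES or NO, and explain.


Checking each pair (does one codeword prefix another?):
  A='0' vs C='01': prefix -- VIOLATION

NO -- this is NOT a valid prefix code. A (0) is a prefix of C (01).


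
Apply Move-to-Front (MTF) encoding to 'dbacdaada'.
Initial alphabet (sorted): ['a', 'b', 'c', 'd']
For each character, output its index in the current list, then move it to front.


MTF encoding:
'd': index 3 in ['a', 'b', 'c', 'd'] -> ['d', 'a', 'b', 'c']
'b': index 2 in ['d', 'a', 'b', 'c'] -> ['b', 'd', 'a', 'c']
'a': index 2 in ['b', 'd', 'a', 'c'] -> ['a', 'b', 'd', 'c']
'c': index 3 in ['a', 'b', 'd', 'c'] -> ['c', 'a', 'b', 'd']
'd': index 3 in ['c', 'a', 'b', 'd'] -> ['d', 'c', 'a', 'b']
'a': index 2 in ['d', 'c', 'a', 'b'] -> ['a', 'd', 'c', 'b']
'a': index 0 in ['a', 'd', 'c', 'b'] -> ['a', 'd', 'c', 'b']
'd': index 1 in ['a', 'd', 'c', 'b'] -> ['d', 'a', 'c', 'b']
'a': index 1 in ['d', 'a', 'c', 'b'] -> ['a', 'd', 'c', 'b']


Output: [3, 2, 2, 3, 3, 2, 0, 1, 1]


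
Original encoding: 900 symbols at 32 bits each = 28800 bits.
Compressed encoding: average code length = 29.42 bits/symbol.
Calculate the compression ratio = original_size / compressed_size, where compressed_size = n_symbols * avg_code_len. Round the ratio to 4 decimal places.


original_size = n_symbols * orig_bits = 900 * 32 = 28800 bits
compressed_size = n_symbols * avg_code_len = 900 * 29.42 = 26478.0 bits
ratio = original_size / compressed_size = 28800 / 26478.0 = 1.0877

Compression ratio = 1.0877


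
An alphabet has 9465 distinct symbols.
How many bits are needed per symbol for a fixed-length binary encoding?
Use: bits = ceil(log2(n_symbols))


log2(9465) = 13.2084
Bracket: 2^13 = 8192 < 9465 <= 2^14 = 16384
So ceil(log2(9465)) = 14

bits = ceil(log2(9465)) = ceil(13.2084) = 14 bits


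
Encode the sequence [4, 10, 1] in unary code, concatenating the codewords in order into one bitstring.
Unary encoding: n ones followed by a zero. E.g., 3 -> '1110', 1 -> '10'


Encode each number as n ones followed by a terminating 0:
  4 -> 11110 (5 bits)
  10 -> 11111111110 (11 bits)
  1 -> 10 (2 bits)
Total length = 5 + 11 + 2 = 18 bits.

Unary([4, 10, 1]) = 111101111111111010 (18 bits)


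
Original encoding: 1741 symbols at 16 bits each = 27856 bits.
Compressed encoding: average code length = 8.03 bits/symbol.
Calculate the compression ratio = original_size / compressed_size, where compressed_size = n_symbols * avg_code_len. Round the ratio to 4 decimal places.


original_size = n_symbols * orig_bits = 1741 * 16 = 27856 bits
compressed_size = n_symbols * avg_code_len = 1741 * 8.03 = 13980.23 bits
ratio = original_size / compressed_size = 27856 / 13980.23 = 1.9925

Compression ratio = 1.9925


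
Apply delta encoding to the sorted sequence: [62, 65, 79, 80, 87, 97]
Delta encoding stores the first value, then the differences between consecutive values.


First value: 62
Deltas:
  65 - 62 = 3
  79 - 65 = 14
  80 - 79 = 1
  87 - 80 = 7
  97 - 87 = 10


Delta encoded: [62, 3, 14, 1, 7, 10]


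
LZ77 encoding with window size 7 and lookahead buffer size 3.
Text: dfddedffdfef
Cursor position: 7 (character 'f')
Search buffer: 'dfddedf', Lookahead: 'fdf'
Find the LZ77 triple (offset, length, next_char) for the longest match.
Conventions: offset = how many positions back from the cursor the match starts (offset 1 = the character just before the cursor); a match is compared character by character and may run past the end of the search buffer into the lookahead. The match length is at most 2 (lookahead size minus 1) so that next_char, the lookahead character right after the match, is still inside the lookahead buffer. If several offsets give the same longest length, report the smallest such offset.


Try each offset into the search buffer:
  offset=1 (pos 6, char 'f'): match length 1
  offset=2 (pos 5, char 'd'): match length 0
  offset=3 (pos 4, char 'e'): match length 0
  offset=4 (pos 3, char 'd'): match length 0
  offset=5 (pos 2, char 'd'): match length 0
  offset=6 (pos 1, char 'f'): match length 2
  offset=7 (pos 0, char 'd'): match length 0
Longest match has length 2 at offset 6.
next_char = character at position 7 + 2 = 9 -> 'f'

Best match: offset=6, length=2 (matching 'fd' starting at position 1)
LZ77 triple: (6, 2, 'f')


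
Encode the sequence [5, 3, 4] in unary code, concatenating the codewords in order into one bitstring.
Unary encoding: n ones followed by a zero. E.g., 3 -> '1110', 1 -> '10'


Encode each number as n ones followed by a terminating 0:
  5 -> 111110 (6 bits)
  3 -> 1110 (4 bits)
  4 -> 11110 (5 bits)
Total length = 6 + 4 + 5 = 15 bits.

Unary([5, 3, 4]) = 111110111011110 (15 bits)


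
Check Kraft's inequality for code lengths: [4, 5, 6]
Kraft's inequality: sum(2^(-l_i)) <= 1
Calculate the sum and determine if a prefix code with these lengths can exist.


Sum = 2^(-4) + 2^(-5) + 2^(-6)
    = 0.0625 + 0.03125 + 0.015625
    = 7/64 = 0.109375
Since 0.109375 <= 1, Kraft's inequality IS satisfied.
A prefix code with these lengths CAN exist.

Kraft sum = 0.109375. Satisfied.
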